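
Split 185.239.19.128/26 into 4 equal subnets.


New prefix = 26 + 2 = 28
Each subnet has 16 addresses
  185.239.19.128/28
  185.239.19.144/28
  185.239.19.160/28
  185.239.19.176/28
Subnets: 185.239.19.128/28, 185.239.19.144/28, 185.239.19.160/28, 185.239.19.176/28


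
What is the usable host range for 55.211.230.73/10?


Network: 55.192.0.0
Broadcast: 55.255.255.255
First usable = network + 1
Last usable = broadcast - 1
Range: 55.192.0.1 to 55.255.255.254


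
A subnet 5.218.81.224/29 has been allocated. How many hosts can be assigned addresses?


Host bits = 32 - 29 = 3
Total addresses = 2^3 = 8
Usable = total - 2 (network and broadcast)
Usable hosts: 6


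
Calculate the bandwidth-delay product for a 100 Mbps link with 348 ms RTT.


BDP = bandwidth * RTT
= 100 Mbps * 348 ms
= 100 * 1e6 * 348 / 1000 bits
= 34800000 bits
= 4350000 bytes
= 4248.0469 KB
BDP = 34800000 bits (4350000 bytes)


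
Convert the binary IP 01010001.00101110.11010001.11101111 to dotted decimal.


01010001 = 81
00101110 = 46
11010001 = 209
11101111 = 239
IP: 81.46.209.239


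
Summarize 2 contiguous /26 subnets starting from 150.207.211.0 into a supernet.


Original prefix: /26
Number of subnets: 2 = 2^1
New prefix = 26 - 1 = 25
Supernet: 150.207.211.0/25


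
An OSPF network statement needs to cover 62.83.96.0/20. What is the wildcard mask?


Subnet mask: 255.255.240.0
Wildcard = 255.255.255.255 - subnet mask
255 - 255 = 0
255 - 255 = 0
255 - 240 = 15
255 - 0 = 255
Wildcard: 0.0.15.255


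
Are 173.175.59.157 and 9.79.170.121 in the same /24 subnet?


Mask: 255.255.255.0
173.175.59.157 AND mask = 173.175.59.0
9.79.170.121 AND mask = 9.79.170.0
No, different subnets (173.175.59.0 vs 9.79.170.0)


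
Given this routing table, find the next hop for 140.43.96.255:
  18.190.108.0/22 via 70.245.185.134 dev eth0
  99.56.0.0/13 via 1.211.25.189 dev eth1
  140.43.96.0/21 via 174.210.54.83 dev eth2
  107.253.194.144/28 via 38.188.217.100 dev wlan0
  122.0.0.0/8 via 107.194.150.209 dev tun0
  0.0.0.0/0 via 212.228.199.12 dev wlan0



Longest prefix match for 140.43.96.255:
  /22 18.190.108.0: no
  /13 99.56.0.0: no
  /21 140.43.96.0: MATCH
  /28 107.253.194.144: no
  /8 122.0.0.0: no
  /0 0.0.0.0: MATCH
Selected: next-hop 174.210.54.83 via eth2 (matched /21)


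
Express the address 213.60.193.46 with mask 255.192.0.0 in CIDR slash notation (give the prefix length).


Binary: 11111111.11000000.00000000.00000000
Count leading 1s
Prefix: /10


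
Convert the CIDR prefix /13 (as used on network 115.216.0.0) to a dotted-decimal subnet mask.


/13 means 13 network bits, 19 host bits
Binary: 11111111111110000000000000000000
Mask: 255.248.0.0


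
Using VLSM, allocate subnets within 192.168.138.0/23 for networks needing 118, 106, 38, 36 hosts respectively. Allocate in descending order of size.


118 hosts -> /25 (126 usable): 192.168.138.0/25
106 hosts -> /25 (126 usable): 192.168.138.128/25
38 hosts -> /26 (62 usable): 192.168.139.0/26
36 hosts -> /26 (62 usable): 192.168.139.64/26
Allocation: 192.168.138.0/25 (118 hosts, 126 usable); 192.168.138.128/25 (106 hosts, 126 usable); 192.168.139.0/26 (38 hosts, 62 usable); 192.168.139.64/26 (36 hosts, 62 usable)


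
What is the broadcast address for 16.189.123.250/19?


Network: 16.189.96.0/19
Host bits = 13
Set all host bits to 1:
Broadcast: 16.189.127.255


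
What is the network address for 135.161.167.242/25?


IP:   10000111.10100001.10100111.11110010
Mask: 11111111.11111111.11111111.10000000
AND operation:
Net:  10000111.10100001.10100111.10000000
Network: 135.161.167.128/25


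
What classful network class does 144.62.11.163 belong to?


First octet: 144
Binary: 10010000
10xxxxxx -> Class B (128-191)
Class B, default mask 255.255.0.0 (/16)


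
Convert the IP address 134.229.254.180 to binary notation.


134 = 10000110
229 = 11100101
254 = 11111110
180 = 10110100
Binary: 10000110.11100101.11111110.10110100


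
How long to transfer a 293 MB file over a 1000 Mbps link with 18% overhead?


Effective throughput = 1000 * (1 - 18/100) = 820.0 Mbps
File size in Mb = 293 * 8 = 2344 Mb
Time = 2344 / 820.0
Time = 2.8585 seconds


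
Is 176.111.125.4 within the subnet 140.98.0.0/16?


Subnet network: 140.98.0.0
Test IP AND mask: 176.111.0.0
No, 176.111.125.4 is not in 140.98.0.0/16


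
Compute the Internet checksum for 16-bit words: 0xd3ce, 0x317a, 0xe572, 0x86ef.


Sum all words (with carry folding):
+ 0xd3ce = 0xd3ce
+ 0x317a = 0x0549
+ 0xe572 = 0xeabb
+ 0x86ef = 0x71ab
One's complement: ~0x71ab
Checksum = 0x8e54


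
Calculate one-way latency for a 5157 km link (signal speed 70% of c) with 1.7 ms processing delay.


Speed = 0.7 * 3e5 km/s = 210000 km/s
Propagation delay = 5157 / 210000 = 0.0246 s = 24.5571 ms
Processing delay = 1.7 ms
Total one-way latency = 26.2571 ms


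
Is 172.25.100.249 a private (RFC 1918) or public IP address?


RFC 1918 private ranges:
  10.0.0.0/8 (10.0.0.0 - 10.255.255.255)
  172.16.0.0/12 (172.16.0.0 - 172.31.255.255)
  192.168.0.0/16 (192.168.0.0 - 192.168.255.255)
Private (in 172.16.0.0/12)


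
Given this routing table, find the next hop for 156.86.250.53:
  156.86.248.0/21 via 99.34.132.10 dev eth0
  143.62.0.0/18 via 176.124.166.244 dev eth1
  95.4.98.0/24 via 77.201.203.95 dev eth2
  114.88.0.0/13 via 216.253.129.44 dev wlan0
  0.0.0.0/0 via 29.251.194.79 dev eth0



Longest prefix match for 156.86.250.53:
  /21 156.86.248.0: MATCH
  /18 143.62.0.0: no
  /24 95.4.98.0: no
  /13 114.88.0.0: no
  /0 0.0.0.0: MATCH
Selected: next-hop 99.34.132.10 via eth0 (matched /21)


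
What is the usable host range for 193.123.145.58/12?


Network: 193.112.0.0
Broadcast: 193.127.255.255
First usable = network + 1
Last usable = broadcast - 1
Range: 193.112.0.1 to 193.127.255.254


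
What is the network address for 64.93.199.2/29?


IP:   01000000.01011101.11000111.00000010
Mask: 11111111.11111111.11111111.11111000
AND operation:
Net:  01000000.01011101.11000111.00000000
Network: 64.93.199.0/29


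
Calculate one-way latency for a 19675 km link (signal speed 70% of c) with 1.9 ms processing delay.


Speed = 0.7 * 3e5 km/s = 210000 km/s
Propagation delay = 19675 / 210000 = 0.0937 s = 93.6905 ms
Processing delay = 1.9 ms
Total one-way latency = 95.5905 ms


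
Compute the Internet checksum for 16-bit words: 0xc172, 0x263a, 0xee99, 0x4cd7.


Sum all words (with carry folding):
+ 0xc172 = 0xc172
+ 0x263a = 0xe7ac
+ 0xee99 = 0xd646
+ 0x4cd7 = 0x231e
One's complement: ~0x231e
Checksum = 0xdce1


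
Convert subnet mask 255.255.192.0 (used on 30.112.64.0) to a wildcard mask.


Subnet mask: 255.255.192.0
Wildcard = 255.255.255.255 - subnet mask
255 - 255 = 0
255 - 255 = 0
255 - 192 = 63
255 - 0 = 255
Wildcard: 0.0.63.255


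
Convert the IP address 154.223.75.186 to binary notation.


154 = 10011010
223 = 11011111
75 = 01001011
186 = 10111010
Binary: 10011010.11011111.01001011.10111010


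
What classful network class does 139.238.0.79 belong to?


First octet: 139
Binary: 10001011
10xxxxxx -> Class B (128-191)
Class B, default mask 255.255.0.0 (/16)


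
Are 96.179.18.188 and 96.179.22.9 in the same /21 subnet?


Mask: 255.255.248.0
96.179.18.188 AND mask = 96.179.16.0
96.179.22.9 AND mask = 96.179.16.0
Yes, same subnet (96.179.16.0)


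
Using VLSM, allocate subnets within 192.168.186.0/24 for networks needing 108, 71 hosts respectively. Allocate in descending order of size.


108 hosts -> /25 (126 usable): 192.168.186.0/25
71 hosts -> /25 (126 usable): 192.168.186.128/25
Allocation: 192.168.186.0/25 (108 hosts, 126 usable); 192.168.186.128/25 (71 hosts, 126 usable)


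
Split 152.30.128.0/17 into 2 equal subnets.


New prefix = 17 + 1 = 18
Each subnet has 16384 addresses
  152.30.128.0/18
  152.30.192.0/18
Subnets: 152.30.128.0/18, 152.30.192.0/18


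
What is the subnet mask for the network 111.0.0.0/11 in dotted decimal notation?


/11 means 11 network bits, 21 host bits
Binary: 11111111111000000000000000000000
Mask: 255.224.0.0


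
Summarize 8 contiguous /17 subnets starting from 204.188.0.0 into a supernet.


Original prefix: /17
Number of subnets: 8 = 2^3
New prefix = 17 - 3 = 14
Supernet: 204.188.0.0/14


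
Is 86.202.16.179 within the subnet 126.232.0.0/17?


Subnet network: 126.232.0.0
Test IP AND mask: 86.202.0.0
No, 86.202.16.179 is not in 126.232.0.0/17


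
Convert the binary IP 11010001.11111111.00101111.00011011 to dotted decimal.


11010001 = 209
11111111 = 255
00101111 = 47
00011011 = 27
IP: 209.255.47.27


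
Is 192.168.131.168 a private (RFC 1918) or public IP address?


RFC 1918 private ranges:
  10.0.0.0/8 (10.0.0.0 - 10.255.255.255)
  172.16.0.0/12 (172.16.0.0 - 172.31.255.255)
  192.168.0.0/16 (192.168.0.0 - 192.168.255.255)
Private (in 192.168.0.0/16)


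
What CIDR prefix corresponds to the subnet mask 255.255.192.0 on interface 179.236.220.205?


Binary: 11111111.11111111.11000000.00000000
Count leading 1s
Prefix: /18


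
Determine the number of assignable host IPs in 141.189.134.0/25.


Host bits = 32 - 25 = 7
Total addresses = 2^7 = 128
Usable = total - 2 (network and broadcast)
Usable hosts: 126


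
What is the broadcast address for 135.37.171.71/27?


Network: 135.37.171.64/27
Host bits = 5
Set all host bits to 1:
Broadcast: 135.37.171.95


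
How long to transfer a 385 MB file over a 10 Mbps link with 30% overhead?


Effective throughput = 10 * (1 - 30/100) = 7 Mbps
File size in Mb = 385 * 8 = 3080 Mb
Time = 3080 / 7
Time = 440 seconds


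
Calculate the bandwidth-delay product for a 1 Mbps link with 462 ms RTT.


BDP = bandwidth * RTT
= 1 Mbps * 462 ms
= 1 * 1e6 * 462 / 1000 bits
= 462000 bits
= 57750 bytes
= 56.3965 KB
BDP = 462000 bits (57750 bytes)


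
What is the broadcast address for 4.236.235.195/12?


Network: 4.224.0.0/12
Host bits = 20
Set all host bits to 1:
Broadcast: 4.239.255.255


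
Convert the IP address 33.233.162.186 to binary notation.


33 = 00100001
233 = 11101001
162 = 10100010
186 = 10111010
Binary: 00100001.11101001.10100010.10111010


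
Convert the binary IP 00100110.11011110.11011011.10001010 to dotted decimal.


00100110 = 38
11011110 = 222
11011011 = 219
10001010 = 138
IP: 38.222.219.138


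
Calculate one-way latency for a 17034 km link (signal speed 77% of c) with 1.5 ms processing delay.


Speed = 0.77 * 3e5 km/s = 231000 km/s
Propagation delay = 17034 / 231000 = 0.0737 s = 73.7403 ms
Processing delay = 1.5 ms
Total one-way latency = 75.2403 ms


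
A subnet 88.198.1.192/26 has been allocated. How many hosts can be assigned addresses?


Host bits = 32 - 26 = 6
Total addresses = 2^6 = 64
Usable = total - 2 (network and broadcast)
Usable hosts: 62


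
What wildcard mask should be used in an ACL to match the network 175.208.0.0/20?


Subnet mask: 255.255.240.0
Wildcard = 255.255.255.255 - subnet mask
255 - 255 = 0
255 - 255 = 0
255 - 240 = 15
255 - 0 = 255
Wildcard: 0.0.15.255


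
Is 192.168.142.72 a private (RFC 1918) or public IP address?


RFC 1918 private ranges:
  10.0.0.0/8 (10.0.0.0 - 10.255.255.255)
  172.16.0.0/12 (172.16.0.0 - 172.31.255.255)
  192.168.0.0/16 (192.168.0.0 - 192.168.255.255)
Private (in 192.168.0.0/16)


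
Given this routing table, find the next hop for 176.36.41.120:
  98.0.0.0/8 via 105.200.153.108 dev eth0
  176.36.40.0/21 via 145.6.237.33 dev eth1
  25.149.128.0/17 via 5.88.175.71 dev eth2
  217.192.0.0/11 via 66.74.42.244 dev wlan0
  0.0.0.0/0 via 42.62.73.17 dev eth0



Longest prefix match for 176.36.41.120:
  /8 98.0.0.0: no
  /21 176.36.40.0: MATCH
  /17 25.149.128.0: no
  /11 217.192.0.0: no
  /0 0.0.0.0: MATCH
Selected: next-hop 145.6.237.33 via eth1 (matched /21)


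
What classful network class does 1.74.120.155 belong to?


First octet: 1
Binary: 00000001
0xxxxxxx -> Class A (1-126)
Class A, default mask 255.0.0.0 (/8)


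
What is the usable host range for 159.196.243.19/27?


Network: 159.196.243.0
Broadcast: 159.196.243.31
First usable = network + 1
Last usable = broadcast - 1
Range: 159.196.243.1 to 159.196.243.30


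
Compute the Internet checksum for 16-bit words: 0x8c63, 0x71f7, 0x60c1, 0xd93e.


Sum all words (with carry folding):
+ 0x8c63 = 0x8c63
+ 0x71f7 = 0xfe5a
+ 0x60c1 = 0x5f1c
+ 0xd93e = 0x385b
One's complement: ~0x385b
Checksum = 0xc7a4


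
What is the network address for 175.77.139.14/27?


IP:   10101111.01001101.10001011.00001110
Mask: 11111111.11111111.11111111.11100000
AND operation:
Net:  10101111.01001101.10001011.00000000
Network: 175.77.139.0/27


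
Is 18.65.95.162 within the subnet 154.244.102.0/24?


Subnet network: 154.244.102.0
Test IP AND mask: 18.65.95.0
No, 18.65.95.162 is not in 154.244.102.0/24


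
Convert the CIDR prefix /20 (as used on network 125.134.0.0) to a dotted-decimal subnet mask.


/20 means 20 network bits, 12 host bits
Binary: 11111111111111111111000000000000
Mask: 255.255.240.0


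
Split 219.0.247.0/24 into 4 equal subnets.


New prefix = 24 + 2 = 26
Each subnet has 64 addresses
  219.0.247.0/26
  219.0.247.64/26
  219.0.247.128/26
  219.0.247.192/26
Subnets: 219.0.247.0/26, 219.0.247.64/26, 219.0.247.128/26, 219.0.247.192/26


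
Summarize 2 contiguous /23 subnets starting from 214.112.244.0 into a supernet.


Original prefix: /23
Number of subnets: 2 = 2^1
New prefix = 23 - 1 = 22
Supernet: 214.112.244.0/22


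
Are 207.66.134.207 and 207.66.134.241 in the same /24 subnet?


Mask: 255.255.255.0
207.66.134.207 AND mask = 207.66.134.0
207.66.134.241 AND mask = 207.66.134.0
Yes, same subnet (207.66.134.0)


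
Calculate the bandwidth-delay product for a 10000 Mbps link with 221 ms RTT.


BDP = bandwidth * RTT
= 10000 Mbps * 221 ms
= 10000 * 1e6 * 221 / 1000 bits
= 2210000000 bits
= 276250000 bytes
= 269775.3906 KB
BDP = 2210000000 bits (276250000 bytes)


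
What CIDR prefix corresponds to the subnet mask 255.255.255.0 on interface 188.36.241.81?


Binary: 11111111.11111111.11111111.00000000
Count leading 1s
Prefix: /24


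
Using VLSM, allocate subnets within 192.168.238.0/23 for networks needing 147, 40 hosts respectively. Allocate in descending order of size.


147 hosts -> /24 (254 usable): 192.168.238.0/24
40 hosts -> /26 (62 usable): 192.168.239.0/26
Allocation: 192.168.238.0/24 (147 hosts, 254 usable); 192.168.239.0/26 (40 hosts, 62 usable)


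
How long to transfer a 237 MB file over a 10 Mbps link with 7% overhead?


Effective throughput = 10 * (1 - 7/100) = 9.3 Mbps
File size in Mb = 237 * 8 = 1896 Mb
Time = 1896 / 9.3
Time = 203.871 seconds


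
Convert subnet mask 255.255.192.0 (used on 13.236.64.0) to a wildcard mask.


Subnet mask: 255.255.192.0
Wildcard = 255.255.255.255 - subnet mask
255 - 255 = 0
255 - 255 = 0
255 - 192 = 63
255 - 0 = 255
Wildcard: 0.0.63.255


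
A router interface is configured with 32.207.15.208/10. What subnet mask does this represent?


/10 means 10 network bits, 22 host bits
Binary: 11111111110000000000000000000000
Mask: 255.192.0.0


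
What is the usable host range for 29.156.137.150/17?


Network: 29.156.128.0
Broadcast: 29.156.255.255
First usable = network + 1
Last usable = broadcast - 1
Range: 29.156.128.1 to 29.156.255.254


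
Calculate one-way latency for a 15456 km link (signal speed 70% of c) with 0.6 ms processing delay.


Speed = 0.7 * 3e5 km/s = 210000 km/s
Propagation delay = 15456 / 210000 = 0.0736 s = 73.6 ms
Processing delay = 0.6 ms
Total one-way latency = 74.2 ms


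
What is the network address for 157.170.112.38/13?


IP:   10011101.10101010.01110000.00100110
Mask: 11111111.11111000.00000000.00000000
AND operation:
Net:  10011101.10101000.00000000.00000000
Network: 157.168.0.0/13


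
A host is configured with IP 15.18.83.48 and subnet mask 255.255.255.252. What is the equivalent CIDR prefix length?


Binary: 11111111.11111111.11111111.11111100
Count leading 1s
Prefix: /30


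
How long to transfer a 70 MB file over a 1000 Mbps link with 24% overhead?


Effective throughput = 1000 * (1 - 24/100) = 760 Mbps
File size in Mb = 70 * 8 = 560 Mb
Time = 560 / 760
Time = 0.7368 seconds


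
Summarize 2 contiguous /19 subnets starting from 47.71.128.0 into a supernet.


Original prefix: /19
Number of subnets: 2 = 2^1
New prefix = 19 - 1 = 18
Supernet: 47.71.128.0/18


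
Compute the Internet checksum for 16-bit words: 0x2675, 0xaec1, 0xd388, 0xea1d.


Sum all words (with carry folding):
+ 0x2675 = 0x2675
+ 0xaec1 = 0xd536
+ 0xd388 = 0xa8bf
+ 0xea1d = 0x92dd
One's complement: ~0x92dd
Checksum = 0x6d22


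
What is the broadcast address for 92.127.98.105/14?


Network: 92.124.0.0/14
Host bits = 18
Set all host bits to 1:
Broadcast: 92.127.255.255


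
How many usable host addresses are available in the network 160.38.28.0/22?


Host bits = 32 - 22 = 10
Total addresses = 2^10 = 1024
Usable = total - 2 (network and broadcast)
Usable hosts: 1022


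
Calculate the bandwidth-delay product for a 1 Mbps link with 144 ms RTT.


BDP = bandwidth * RTT
= 1 Mbps * 144 ms
= 1 * 1e6 * 144 / 1000 bits
= 144000 bits
= 18000 bytes
= 17.5781 KB
BDP = 144000 bits (18000 bytes)


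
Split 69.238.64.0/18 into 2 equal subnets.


New prefix = 18 + 1 = 19
Each subnet has 8192 addresses
  69.238.64.0/19
  69.238.96.0/19
Subnets: 69.238.64.0/19, 69.238.96.0/19


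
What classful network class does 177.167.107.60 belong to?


First octet: 177
Binary: 10110001
10xxxxxx -> Class B (128-191)
Class B, default mask 255.255.0.0 (/16)


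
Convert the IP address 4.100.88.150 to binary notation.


4 = 00000100
100 = 01100100
88 = 01011000
150 = 10010110
Binary: 00000100.01100100.01011000.10010110


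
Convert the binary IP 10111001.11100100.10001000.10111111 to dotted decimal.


10111001 = 185
11100100 = 228
10001000 = 136
10111111 = 191
IP: 185.228.136.191


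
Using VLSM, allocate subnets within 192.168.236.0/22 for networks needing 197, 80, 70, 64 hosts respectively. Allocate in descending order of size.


197 hosts -> /24 (254 usable): 192.168.236.0/24
80 hosts -> /25 (126 usable): 192.168.237.0/25
70 hosts -> /25 (126 usable): 192.168.237.128/25
64 hosts -> /25 (126 usable): 192.168.238.0/25
Allocation: 192.168.236.0/24 (197 hosts, 254 usable); 192.168.237.0/25 (80 hosts, 126 usable); 192.168.237.128/25 (70 hosts, 126 usable); 192.168.238.0/25 (64 hosts, 126 usable)


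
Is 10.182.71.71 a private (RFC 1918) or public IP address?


RFC 1918 private ranges:
  10.0.0.0/8 (10.0.0.0 - 10.255.255.255)
  172.16.0.0/12 (172.16.0.0 - 172.31.255.255)
  192.168.0.0/16 (192.168.0.0 - 192.168.255.255)
Private (in 10.0.0.0/8)


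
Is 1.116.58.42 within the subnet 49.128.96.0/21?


Subnet network: 49.128.96.0
Test IP AND mask: 1.116.56.0
No, 1.116.58.42 is not in 49.128.96.0/21


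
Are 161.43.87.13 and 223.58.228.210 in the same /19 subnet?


Mask: 255.255.224.0
161.43.87.13 AND mask = 161.43.64.0
223.58.228.210 AND mask = 223.58.224.0
No, different subnets (161.43.64.0 vs 223.58.224.0)


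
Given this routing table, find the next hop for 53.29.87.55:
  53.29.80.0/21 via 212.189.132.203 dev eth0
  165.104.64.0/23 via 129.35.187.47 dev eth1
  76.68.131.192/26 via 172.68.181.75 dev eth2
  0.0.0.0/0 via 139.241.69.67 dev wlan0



Longest prefix match for 53.29.87.55:
  /21 53.29.80.0: MATCH
  /23 165.104.64.0: no
  /26 76.68.131.192: no
  /0 0.0.0.0: MATCH
Selected: next-hop 212.189.132.203 via eth0 (matched /21)


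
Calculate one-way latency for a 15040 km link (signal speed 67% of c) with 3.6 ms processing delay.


Speed = 0.67 * 3e5 km/s = 201000 km/s
Propagation delay = 15040 / 201000 = 0.0748 s = 74.8259 ms
Processing delay = 3.6 ms
Total one-way latency = 78.4259 ms


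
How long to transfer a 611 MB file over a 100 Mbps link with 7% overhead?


Effective throughput = 100 * (1 - 7/100) = 93 Mbps
File size in Mb = 611 * 8 = 4888 Mb
Time = 4888 / 93
Time = 52.5591 seconds


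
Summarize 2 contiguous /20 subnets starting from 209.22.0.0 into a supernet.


Original prefix: /20
Number of subnets: 2 = 2^1
New prefix = 20 - 1 = 19
Supernet: 209.22.0.0/19


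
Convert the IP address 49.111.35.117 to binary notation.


49 = 00110001
111 = 01101111
35 = 00100011
117 = 01110101
Binary: 00110001.01101111.00100011.01110101


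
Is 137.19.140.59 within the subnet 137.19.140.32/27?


Subnet network: 137.19.140.32
Test IP AND mask: 137.19.140.32
Yes, 137.19.140.59 is in 137.19.140.32/27


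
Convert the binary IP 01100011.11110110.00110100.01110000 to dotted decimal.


01100011 = 99
11110110 = 246
00110100 = 52
01110000 = 112
IP: 99.246.52.112


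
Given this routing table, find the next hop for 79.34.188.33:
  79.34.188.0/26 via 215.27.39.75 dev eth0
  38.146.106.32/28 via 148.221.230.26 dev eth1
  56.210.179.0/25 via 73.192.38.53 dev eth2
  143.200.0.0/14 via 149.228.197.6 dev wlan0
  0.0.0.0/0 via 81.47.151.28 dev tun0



Longest prefix match for 79.34.188.33:
  /26 79.34.188.0: MATCH
  /28 38.146.106.32: no
  /25 56.210.179.0: no
  /14 143.200.0.0: no
  /0 0.0.0.0: MATCH
Selected: next-hop 215.27.39.75 via eth0 (matched /26)


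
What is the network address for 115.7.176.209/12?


IP:   01110011.00000111.10110000.11010001
Mask: 11111111.11110000.00000000.00000000
AND operation:
Net:  01110011.00000000.00000000.00000000
Network: 115.0.0.0/12


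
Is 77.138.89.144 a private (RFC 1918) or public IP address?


RFC 1918 private ranges:
  10.0.0.0/8 (10.0.0.0 - 10.255.255.255)
  172.16.0.0/12 (172.16.0.0 - 172.31.255.255)
  192.168.0.0/16 (192.168.0.0 - 192.168.255.255)
Public (not in any RFC 1918 range)


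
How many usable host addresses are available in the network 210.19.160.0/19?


Host bits = 32 - 19 = 13
Total addresses = 2^13 = 8192
Usable = total - 2 (network and broadcast)
Usable hosts: 8190


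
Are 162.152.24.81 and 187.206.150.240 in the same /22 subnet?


Mask: 255.255.252.0
162.152.24.81 AND mask = 162.152.24.0
187.206.150.240 AND mask = 187.206.148.0
No, different subnets (162.152.24.0 vs 187.206.148.0)


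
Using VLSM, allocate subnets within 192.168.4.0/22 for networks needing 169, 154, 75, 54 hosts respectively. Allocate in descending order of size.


169 hosts -> /24 (254 usable): 192.168.4.0/24
154 hosts -> /24 (254 usable): 192.168.5.0/24
75 hosts -> /25 (126 usable): 192.168.6.0/25
54 hosts -> /26 (62 usable): 192.168.6.128/26
Allocation: 192.168.4.0/24 (169 hosts, 254 usable); 192.168.5.0/24 (154 hosts, 254 usable); 192.168.6.0/25 (75 hosts, 126 usable); 192.168.6.128/26 (54 hosts, 62 usable)


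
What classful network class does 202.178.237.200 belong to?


First octet: 202
Binary: 11001010
110xxxxx -> Class C (192-223)
Class C, default mask 255.255.255.0 (/24)


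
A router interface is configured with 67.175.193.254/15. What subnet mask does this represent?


/15 means 15 network bits, 17 host bits
Binary: 11111111111111100000000000000000
Mask: 255.254.0.0


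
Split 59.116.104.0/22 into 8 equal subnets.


New prefix = 22 + 3 = 25
Each subnet has 128 addresses
  59.116.104.0/25
  59.116.104.128/25
  59.116.105.0/25
  59.116.105.128/25
  59.116.106.0/25
  59.116.106.128/25
  59.116.107.0/25
  59.116.107.128/25
Subnets: 59.116.104.0/25, 59.116.104.128/25, 59.116.105.0/25, 59.116.105.128/25, 59.116.106.0/25, 59.116.106.128/25, 59.116.107.0/25, 59.116.107.128/25


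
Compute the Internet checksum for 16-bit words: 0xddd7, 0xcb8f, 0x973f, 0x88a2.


Sum all words (with carry folding):
+ 0xddd7 = 0xddd7
+ 0xcb8f = 0xa967
+ 0x973f = 0x40a7
+ 0x88a2 = 0xc949
One's complement: ~0xc949
Checksum = 0x36b6


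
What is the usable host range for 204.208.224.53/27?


Network: 204.208.224.32
Broadcast: 204.208.224.63
First usable = network + 1
Last usable = broadcast - 1
Range: 204.208.224.33 to 204.208.224.62


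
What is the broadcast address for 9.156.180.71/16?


Network: 9.156.0.0/16
Host bits = 16
Set all host bits to 1:
Broadcast: 9.156.255.255


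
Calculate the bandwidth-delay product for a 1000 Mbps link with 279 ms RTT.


BDP = bandwidth * RTT
= 1000 Mbps * 279 ms
= 1000 * 1e6 * 279 / 1000 bits
= 279000000 bits
= 34875000 bytes
= 34057.6172 KB
BDP = 279000000 bits (34875000 bytes)


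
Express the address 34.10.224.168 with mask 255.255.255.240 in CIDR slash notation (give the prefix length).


Binary: 11111111.11111111.11111111.11110000
Count leading 1s
Prefix: /28


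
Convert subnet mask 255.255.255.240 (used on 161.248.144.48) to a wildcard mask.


Subnet mask: 255.255.255.240
Wildcard = 255.255.255.255 - subnet mask
255 - 255 = 0
255 - 255 = 0
255 - 255 = 0
255 - 240 = 15
Wildcard: 0.0.0.15


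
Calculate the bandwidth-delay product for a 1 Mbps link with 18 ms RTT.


BDP = bandwidth * RTT
= 1 Mbps * 18 ms
= 1 * 1e6 * 18 / 1000 bits
= 18000 bits
= 2250 bytes
= 2.1973 KB
BDP = 18000 bits (2250 bytes)


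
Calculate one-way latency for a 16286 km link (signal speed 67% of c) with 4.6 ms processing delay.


Speed = 0.67 * 3e5 km/s = 201000 km/s
Propagation delay = 16286 / 201000 = 0.081 s = 81.0249 ms
Processing delay = 4.6 ms
Total one-way latency = 85.6249 ms


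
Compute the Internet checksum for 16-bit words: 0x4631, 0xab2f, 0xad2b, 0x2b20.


Sum all words (with carry folding):
+ 0x4631 = 0x4631
+ 0xab2f = 0xf160
+ 0xad2b = 0x9e8c
+ 0x2b20 = 0xc9ac
One's complement: ~0xc9ac
Checksum = 0x3653


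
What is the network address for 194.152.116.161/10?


IP:   11000010.10011000.01110100.10100001
Mask: 11111111.11000000.00000000.00000000
AND operation:
Net:  11000010.10000000.00000000.00000000
Network: 194.128.0.0/10


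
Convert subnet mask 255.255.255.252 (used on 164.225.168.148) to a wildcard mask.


Subnet mask: 255.255.255.252
Wildcard = 255.255.255.255 - subnet mask
255 - 255 = 0
255 - 255 = 0
255 - 255 = 0
255 - 252 = 3
Wildcard: 0.0.0.3


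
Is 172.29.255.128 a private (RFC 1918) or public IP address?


RFC 1918 private ranges:
  10.0.0.0/8 (10.0.0.0 - 10.255.255.255)
  172.16.0.0/12 (172.16.0.0 - 172.31.255.255)
  192.168.0.0/16 (192.168.0.0 - 192.168.255.255)
Private (in 172.16.0.0/12)


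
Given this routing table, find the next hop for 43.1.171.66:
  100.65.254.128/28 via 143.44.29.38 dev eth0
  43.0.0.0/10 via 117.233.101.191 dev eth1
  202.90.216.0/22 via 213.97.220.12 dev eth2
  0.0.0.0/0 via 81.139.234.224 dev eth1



Longest prefix match for 43.1.171.66:
  /28 100.65.254.128: no
  /10 43.0.0.0: MATCH
  /22 202.90.216.0: no
  /0 0.0.0.0: MATCH
Selected: next-hop 117.233.101.191 via eth1 (matched /10)


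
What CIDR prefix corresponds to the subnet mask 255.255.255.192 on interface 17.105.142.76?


Binary: 11111111.11111111.11111111.11000000
Count leading 1s
Prefix: /26


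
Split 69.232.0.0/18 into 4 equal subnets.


New prefix = 18 + 2 = 20
Each subnet has 4096 addresses
  69.232.0.0/20
  69.232.16.0/20
  69.232.32.0/20
  69.232.48.0/20
Subnets: 69.232.0.0/20, 69.232.16.0/20, 69.232.32.0/20, 69.232.48.0/20


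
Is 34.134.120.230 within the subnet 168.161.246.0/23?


Subnet network: 168.161.246.0
Test IP AND mask: 34.134.120.0
No, 34.134.120.230 is not in 168.161.246.0/23


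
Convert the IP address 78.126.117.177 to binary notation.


78 = 01001110
126 = 01111110
117 = 01110101
177 = 10110001
Binary: 01001110.01111110.01110101.10110001


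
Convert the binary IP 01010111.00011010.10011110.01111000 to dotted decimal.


01010111 = 87
00011010 = 26
10011110 = 158
01111000 = 120
IP: 87.26.158.120


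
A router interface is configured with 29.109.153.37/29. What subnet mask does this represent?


/29 means 29 network bits, 3 host bits
Binary: 11111111111111111111111111111000
Mask: 255.255.255.248


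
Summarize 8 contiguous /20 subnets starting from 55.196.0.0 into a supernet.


Original prefix: /20
Number of subnets: 8 = 2^3
New prefix = 20 - 3 = 17
Supernet: 55.196.0.0/17


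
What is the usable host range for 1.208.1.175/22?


Network: 1.208.0.0
Broadcast: 1.208.3.255
First usable = network + 1
Last usable = broadcast - 1
Range: 1.208.0.1 to 1.208.3.254


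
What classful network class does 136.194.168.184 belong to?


First octet: 136
Binary: 10001000
10xxxxxx -> Class B (128-191)
Class B, default mask 255.255.0.0 (/16)


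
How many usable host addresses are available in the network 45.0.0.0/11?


Host bits = 32 - 11 = 21
Total addresses = 2^21 = 2097152
Usable = total - 2 (network and broadcast)
Usable hosts: 2097150


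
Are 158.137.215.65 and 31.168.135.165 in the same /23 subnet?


Mask: 255.255.254.0
158.137.215.65 AND mask = 158.137.214.0
31.168.135.165 AND mask = 31.168.134.0
No, different subnets (158.137.214.0 vs 31.168.134.0)


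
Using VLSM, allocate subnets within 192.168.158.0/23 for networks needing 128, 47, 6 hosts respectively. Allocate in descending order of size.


128 hosts -> /24 (254 usable): 192.168.158.0/24
47 hosts -> /26 (62 usable): 192.168.159.0/26
6 hosts -> /29 (6 usable): 192.168.159.64/29
Allocation: 192.168.158.0/24 (128 hosts, 254 usable); 192.168.159.0/26 (47 hosts, 62 usable); 192.168.159.64/29 (6 hosts, 6 usable)


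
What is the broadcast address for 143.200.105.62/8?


Network: 143.0.0.0/8
Host bits = 24
Set all host bits to 1:
Broadcast: 143.255.255.255


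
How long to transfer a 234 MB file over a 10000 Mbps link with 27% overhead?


Effective throughput = 10000 * (1 - 27/100) = 7300 Mbps
File size in Mb = 234 * 8 = 1872 Mb
Time = 1872 / 7300
Time = 0.2564 seconds


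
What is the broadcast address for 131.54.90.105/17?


Network: 131.54.0.0/17
Host bits = 15
Set all host bits to 1:
Broadcast: 131.54.127.255


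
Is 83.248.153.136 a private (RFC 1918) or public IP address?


RFC 1918 private ranges:
  10.0.0.0/8 (10.0.0.0 - 10.255.255.255)
  172.16.0.0/12 (172.16.0.0 - 172.31.255.255)
  192.168.0.0/16 (192.168.0.0 - 192.168.255.255)
Public (not in any RFC 1918 range)


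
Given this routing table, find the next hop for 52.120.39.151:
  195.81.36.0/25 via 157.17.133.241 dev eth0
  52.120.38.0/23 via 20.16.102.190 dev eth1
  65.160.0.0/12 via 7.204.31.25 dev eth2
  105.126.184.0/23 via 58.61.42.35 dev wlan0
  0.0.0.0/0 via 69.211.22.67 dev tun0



Longest prefix match for 52.120.39.151:
  /25 195.81.36.0: no
  /23 52.120.38.0: MATCH
  /12 65.160.0.0: no
  /23 105.126.184.0: no
  /0 0.0.0.0: MATCH
Selected: next-hop 20.16.102.190 via eth1 (matched /23)


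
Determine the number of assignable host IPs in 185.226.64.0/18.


Host bits = 32 - 18 = 14
Total addresses = 2^14 = 16384
Usable = total - 2 (network and broadcast)
Usable hosts: 16382


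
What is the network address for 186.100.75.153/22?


IP:   10111010.01100100.01001011.10011001
Mask: 11111111.11111111.11111100.00000000
AND operation:
Net:  10111010.01100100.01001000.00000000
Network: 186.100.72.0/22


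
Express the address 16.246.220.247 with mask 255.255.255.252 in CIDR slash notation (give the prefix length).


Binary: 11111111.11111111.11111111.11111100
Count leading 1s
Prefix: /30


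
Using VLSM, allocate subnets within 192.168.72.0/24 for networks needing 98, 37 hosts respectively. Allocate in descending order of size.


98 hosts -> /25 (126 usable): 192.168.72.0/25
37 hosts -> /26 (62 usable): 192.168.72.128/26
Allocation: 192.168.72.0/25 (98 hosts, 126 usable); 192.168.72.128/26 (37 hosts, 62 usable)


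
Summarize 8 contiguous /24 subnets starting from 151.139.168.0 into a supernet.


Original prefix: /24
Number of subnets: 8 = 2^3
New prefix = 24 - 3 = 21
Supernet: 151.139.168.0/21


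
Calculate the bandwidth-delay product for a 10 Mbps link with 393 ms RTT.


BDP = bandwidth * RTT
= 10 Mbps * 393 ms
= 10 * 1e6 * 393 / 1000 bits
= 3930000 bits
= 491250 bytes
= 479.7363 KB
BDP = 3930000 bits (491250 bytes)


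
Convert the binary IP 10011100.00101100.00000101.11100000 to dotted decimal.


10011100 = 156
00101100 = 44
00000101 = 5
11100000 = 224
IP: 156.44.5.224


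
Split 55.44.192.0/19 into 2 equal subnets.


New prefix = 19 + 1 = 20
Each subnet has 4096 addresses
  55.44.192.0/20
  55.44.208.0/20
Subnets: 55.44.192.0/20, 55.44.208.0/20


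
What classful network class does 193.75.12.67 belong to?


First octet: 193
Binary: 11000001
110xxxxx -> Class C (192-223)
Class C, default mask 255.255.255.0 (/24)


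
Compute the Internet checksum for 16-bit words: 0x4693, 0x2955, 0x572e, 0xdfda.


Sum all words (with carry folding):
+ 0x4693 = 0x4693
+ 0x2955 = 0x6fe8
+ 0x572e = 0xc716
+ 0xdfda = 0xa6f1
One's complement: ~0xa6f1
Checksum = 0x590e


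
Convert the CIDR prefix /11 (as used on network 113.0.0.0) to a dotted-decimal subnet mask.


/11 means 11 network bits, 21 host bits
Binary: 11111111111000000000000000000000
Mask: 255.224.0.0


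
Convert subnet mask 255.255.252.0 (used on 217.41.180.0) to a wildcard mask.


Subnet mask: 255.255.252.0
Wildcard = 255.255.255.255 - subnet mask
255 - 255 = 0
255 - 255 = 0
255 - 252 = 3
255 - 0 = 255
Wildcard: 0.0.3.255


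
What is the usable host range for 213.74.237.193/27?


Network: 213.74.237.192
Broadcast: 213.74.237.223
First usable = network + 1
Last usable = broadcast - 1
Range: 213.74.237.193 to 213.74.237.222


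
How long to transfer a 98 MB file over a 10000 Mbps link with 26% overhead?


Effective throughput = 10000 * (1 - 26/100) = 7400 Mbps
File size in Mb = 98 * 8 = 784 Mb
Time = 784 / 7400
Time = 0.1059 seconds


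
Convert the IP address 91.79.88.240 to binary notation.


91 = 01011011
79 = 01001111
88 = 01011000
240 = 11110000
Binary: 01011011.01001111.01011000.11110000


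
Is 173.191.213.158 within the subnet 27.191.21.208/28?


Subnet network: 27.191.21.208
Test IP AND mask: 173.191.213.144
No, 173.191.213.158 is not in 27.191.21.208/28


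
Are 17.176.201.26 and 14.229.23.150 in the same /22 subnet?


Mask: 255.255.252.0
17.176.201.26 AND mask = 17.176.200.0
14.229.23.150 AND mask = 14.229.20.0
No, different subnets (17.176.200.0 vs 14.229.20.0)


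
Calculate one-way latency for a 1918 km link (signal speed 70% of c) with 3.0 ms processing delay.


Speed = 0.7 * 3e5 km/s = 210000 km/s
Propagation delay = 1918 / 210000 = 0.0091 s = 9.1333 ms
Processing delay = 3.0 ms
Total one-way latency = 12.1333 ms


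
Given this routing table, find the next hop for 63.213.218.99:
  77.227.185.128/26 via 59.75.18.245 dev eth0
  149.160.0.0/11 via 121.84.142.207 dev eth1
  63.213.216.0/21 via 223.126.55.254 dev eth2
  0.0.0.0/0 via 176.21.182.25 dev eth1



Longest prefix match for 63.213.218.99:
  /26 77.227.185.128: no
  /11 149.160.0.0: no
  /21 63.213.216.0: MATCH
  /0 0.0.0.0: MATCH
Selected: next-hop 223.126.55.254 via eth2 (matched /21)


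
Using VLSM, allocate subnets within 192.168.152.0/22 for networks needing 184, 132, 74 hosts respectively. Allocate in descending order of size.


184 hosts -> /24 (254 usable): 192.168.152.0/24
132 hosts -> /24 (254 usable): 192.168.153.0/24
74 hosts -> /25 (126 usable): 192.168.154.0/25
Allocation: 192.168.152.0/24 (184 hosts, 254 usable); 192.168.153.0/24 (132 hosts, 254 usable); 192.168.154.0/25 (74 hosts, 126 usable)


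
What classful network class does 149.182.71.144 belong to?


First octet: 149
Binary: 10010101
10xxxxxx -> Class B (128-191)
Class B, default mask 255.255.0.0 (/16)


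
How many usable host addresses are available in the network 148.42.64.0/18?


Host bits = 32 - 18 = 14
Total addresses = 2^14 = 16384
Usable = total - 2 (network and broadcast)
Usable hosts: 16382


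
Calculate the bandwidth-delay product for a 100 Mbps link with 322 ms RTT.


BDP = bandwidth * RTT
= 100 Mbps * 322 ms
= 100 * 1e6 * 322 / 1000 bits
= 32200000 bits
= 4025000 bytes
= 3930.6641 KB
BDP = 32200000 bits (4025000 bytes)


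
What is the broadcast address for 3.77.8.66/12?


Network: 3.64.0.0/12
Host bits = 20
Set all host bits to 1:
Broadcast: 3.79.255.255


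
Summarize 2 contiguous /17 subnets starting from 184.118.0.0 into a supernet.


Original prefix: /17
Number of subnets: 2 = 2^1
New prefix = 17 - 1 = 16
Supernet: 184.118.0.0/16


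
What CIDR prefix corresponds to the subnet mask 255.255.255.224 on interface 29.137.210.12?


Binary: 11111111.11111111.11111111.11100000
Count leading 1s
Prefix: /27


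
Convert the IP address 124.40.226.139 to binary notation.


124 = 01111100
40 = 00101000
226 = 11100010
139 = 10001011
Binary: 01111100.00101000.11100010.10001011


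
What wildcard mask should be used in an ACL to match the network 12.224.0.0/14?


Subnet mask: 255.252.0.0
Wildcard = 255.255.255.255 - subnet mask
255 - 255 = 0
255 - 252 = 3
255 - 0 = 255
255 - 0 = 255
Wildcard: 0.3.255.255


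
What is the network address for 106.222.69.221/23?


IP:   01101010.11011110.01000101.11011101
Mask: 11111111.11111111.11111110.00000000
AND operation:
Net:  01101010.11011110.01000100.00000000
Network: 106.222.68.0/23


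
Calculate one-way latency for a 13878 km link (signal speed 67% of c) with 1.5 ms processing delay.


Speed = 0.67 * 3e5 km/s = 201000 km/s
Propagation delay = 13878 / 201000 = 0.069 s = 69.0448 ms
Processing delay = 1.5 ms
Total one-way latency = 70.5448 ms


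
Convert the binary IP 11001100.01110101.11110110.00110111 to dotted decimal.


11001100 = 204
01110101 = 117
11110110 = 246
00110111 = 55
IP: 204.117.246.55


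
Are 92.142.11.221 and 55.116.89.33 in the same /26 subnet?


Mask: 255.255.255.192
92.142.11.221 AND mask = 92.142.11.192
55.116.89.33 AND mask = 55.116.89.0
No, different subnets (92.142.11.192 vs 55.116.89.0)


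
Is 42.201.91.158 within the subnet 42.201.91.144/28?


Subnet network: 42.201.91.144
Test IP AND mask: 42.201.91.144
Yes, 42.201.91.158 is in 42.201.91.144/28


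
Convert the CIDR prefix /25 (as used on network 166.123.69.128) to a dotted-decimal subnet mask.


/25 means 25 network bits, 7 host bits
Binary: 11111111111111111111111110000000
Mask: 255.255.255.128


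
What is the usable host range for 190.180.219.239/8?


Network: 190.0.0.0
Broadcast: 190.255.255.255
First usable = network + 1
Last usable = broadcast - 1
Range: 190.0.0.1 to 190.255.255.254


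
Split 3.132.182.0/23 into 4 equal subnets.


New prefix = 23 + 2 = 25
Each subnet has 128 addresses
  3.132.182.0/25
  3.132.182.128/25
  3.132.183.0/25
  3.132.183.128/25
Subnets: 3.132.182.0/25, 3.132.182.128/25, 3.132.183.0/25, 3.132.183.128/25


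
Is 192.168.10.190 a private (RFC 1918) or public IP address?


RFC 1918 private ranges:
  10.0.0.0/8 (10.0.0.0 - 10.255.255.255)
  172.16.0.0/12 (172.16.0.0 - 172.31.255.255)
  192.168.0.0/16 (192.168.0.0 - 192.168.255.255)
Private (in 192.168.0.0/16)


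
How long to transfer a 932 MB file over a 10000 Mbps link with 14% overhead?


Effective throughput = 10000 * (1 - 14/100) = 8600 Mbps
File size in Mb = 932 * 8 = 7456 Mb
Time = 7456 / 8600
Time = 0.867 seconds


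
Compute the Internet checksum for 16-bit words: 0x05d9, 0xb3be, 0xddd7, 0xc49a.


Sum all words (with carry folding):
+ 0x05d9 = 0x05d9
+ 0xb3be = 0xb997
+ 0xddd7 = 0x976f
+ 0xc49a = 0x5c0a
One's complement: ~0x5c0a
Checksum = 0xa3f5


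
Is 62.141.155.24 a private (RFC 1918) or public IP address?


RFC 1918 private ranges:
  10.0.0.0/8 (10.0.0.0 - 10.255.255.255)
  172.16.0.0/12 (172.16.0.0 - 172.31.255.255)
  192.168.0.0/16 (192.168.0.0 - 192.168.255.255)
Public (not in any RFC 1918 range)


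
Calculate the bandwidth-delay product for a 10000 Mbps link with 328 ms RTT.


BDP = bandwidth * RTT
= 10000 Mbps * 328 ms
= 10000 * 1e6 * 328 / 1000 bits
= 3280000000 bits
= 410000000 bytes
= 400390.625 KB
BDP = 3280000000 bits (410000000 bytes)
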